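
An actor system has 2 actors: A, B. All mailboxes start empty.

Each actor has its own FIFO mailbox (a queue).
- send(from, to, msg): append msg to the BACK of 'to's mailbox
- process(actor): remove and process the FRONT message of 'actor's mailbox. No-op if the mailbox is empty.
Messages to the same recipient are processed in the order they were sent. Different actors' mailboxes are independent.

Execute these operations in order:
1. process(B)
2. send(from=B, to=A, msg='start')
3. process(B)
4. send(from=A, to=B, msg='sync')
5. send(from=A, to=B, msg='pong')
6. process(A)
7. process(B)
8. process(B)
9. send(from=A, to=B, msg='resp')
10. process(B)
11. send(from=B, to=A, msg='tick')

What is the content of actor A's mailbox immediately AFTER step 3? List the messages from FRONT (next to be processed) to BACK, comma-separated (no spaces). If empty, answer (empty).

After 1 (process(B)): A:[] B:[]
After 2 (send(from=B, to=A, msg='start')): A:[start] B:[]
After 3 (process(B)): A:[start] B:[]

start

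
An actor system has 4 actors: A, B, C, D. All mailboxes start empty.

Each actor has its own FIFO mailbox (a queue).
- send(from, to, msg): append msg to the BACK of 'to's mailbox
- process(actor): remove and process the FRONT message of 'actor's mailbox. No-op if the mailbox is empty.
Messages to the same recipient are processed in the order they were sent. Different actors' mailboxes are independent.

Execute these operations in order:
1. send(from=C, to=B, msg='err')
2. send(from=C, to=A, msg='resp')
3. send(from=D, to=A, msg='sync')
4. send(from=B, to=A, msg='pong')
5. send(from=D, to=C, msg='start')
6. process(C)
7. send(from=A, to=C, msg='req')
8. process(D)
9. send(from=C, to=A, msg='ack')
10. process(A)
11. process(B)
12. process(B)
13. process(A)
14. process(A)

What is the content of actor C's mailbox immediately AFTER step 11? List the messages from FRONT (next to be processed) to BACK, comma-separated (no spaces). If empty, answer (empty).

After 1 (send(from=C, to=B, msg='err')): A:[] B:[err] C:[] D:[]
After 2 (send(from=C, to=A, msg='resp')): A:[resp] B:[err] C:[] D:[]
After 3 (send(from=D, to=A, msg='sync')): A:[resp,sync] B:[err] C:[] D:[]
After 4 (send(from=B, to=A, msg='pong')): A:[resp,sync,pong] B:[err] C:[] D:[]
After 5 (send(from=D, to=C, msg='start')): A:[resp,sync,pong] B:[err] C:[start] D:[]
After 6 (process(C)): A:[resp,sync,pong] B:[err] C:[] D:[]
After 7 (send(from=A, to=C, msg='req')): A:[resp,sync,pong] B:[err] C:[req] D:[]
After 8 (process(D)): A:[resp,sync,pong] B:[err] C:[req] D:[]
After 9 (send(from=C, to=A, msg='ack')): A:[resp,sync,pong,ack] B:[err] C:[req] D:[]
After 10 (process(A)): A:[sync,pong,ack] B:[err] C:[req] D:[]
After 11 (process(B)): A:[sync,pong,ack] B:[] C:[req] D:[]

req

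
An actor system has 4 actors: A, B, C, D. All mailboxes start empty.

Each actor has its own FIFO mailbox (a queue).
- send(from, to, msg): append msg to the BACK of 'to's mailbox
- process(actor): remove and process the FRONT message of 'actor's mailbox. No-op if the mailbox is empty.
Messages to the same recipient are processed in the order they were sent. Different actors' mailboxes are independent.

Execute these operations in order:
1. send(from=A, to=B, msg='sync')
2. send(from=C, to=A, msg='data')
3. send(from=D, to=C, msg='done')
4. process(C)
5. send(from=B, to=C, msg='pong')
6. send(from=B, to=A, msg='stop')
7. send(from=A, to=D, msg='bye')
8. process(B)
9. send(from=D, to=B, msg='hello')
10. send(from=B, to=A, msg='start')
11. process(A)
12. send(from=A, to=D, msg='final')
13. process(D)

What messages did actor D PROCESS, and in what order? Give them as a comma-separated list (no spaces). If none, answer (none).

After 1 (send(from=A, to=B, msg='sync')): A:[] B:[sync] C:[] D:[]
After 2 (send(from=C, to=A, msg='data')): A:[data] B:[sync] C:[] D:[]
After 3 (send(from=D, to=C, msg='done')): A:[data] B:[sync] C:[done] D:[]
After 4 (process(C)): A:[data] B:[sync] C:[] D:[]
After 5 (send(from=B, to=C, msg='pong')): A:[data] B:[sync] C:[pong] D:[]
After 6 (send(from=B, to=A, msg='stop')): A:[data,stop] B:[sync] C:[pong] D:[]
After 7 (send(from=A, to=D, msg='bye')): A:[data,stop] B:[sync] C:[pong] D:[bye]
After 8 (process(B)): A:[data,stop] B:[] C:[pong] D:[bye]
After 9 (send(from=D, to=B, msg='hello')): A:[data,stop] B:[hello] C:[pong] D:[bye]
After 10 (send(from=B, to=A, msg='start')): A:[data,stop,start] B:[hello] C:[pong] D:[bye]
After 11 (process(A)): A:[stop,start] B:[hello] C:[pong] D:[bye]
After 12 (send(from=A, to=D, msg='final')): A:[stop,start] B:[hello] C:[pong] D:[bye,final]
After 13 (process(D)): A:[stop,start] B:[hello] C:[pong] D:[final]

Answer: bye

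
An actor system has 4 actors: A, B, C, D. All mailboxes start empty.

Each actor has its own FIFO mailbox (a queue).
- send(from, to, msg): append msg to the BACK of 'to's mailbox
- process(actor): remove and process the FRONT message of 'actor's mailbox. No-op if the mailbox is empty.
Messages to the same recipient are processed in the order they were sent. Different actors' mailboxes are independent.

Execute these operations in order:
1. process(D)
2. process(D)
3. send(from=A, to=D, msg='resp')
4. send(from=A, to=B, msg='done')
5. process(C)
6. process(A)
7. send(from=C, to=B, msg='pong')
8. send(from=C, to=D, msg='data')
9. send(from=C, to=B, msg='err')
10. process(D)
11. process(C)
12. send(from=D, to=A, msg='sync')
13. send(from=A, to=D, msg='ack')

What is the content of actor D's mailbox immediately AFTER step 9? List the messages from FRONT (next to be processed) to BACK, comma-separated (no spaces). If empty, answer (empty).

After 1 (process(D)): A:[] B:[] C:[] D:[]
After 2 (process(D)): A:[] B:[] C:[] D:[]
After 3 (send(from=A, to=D, msg='resp')): A:[] B:[] C:[] D:[resp]
After 4 (send(from=A, to=B, msg='done')): A:[] B:[done] C:[] D:[resp]
After 5 (process(C)): A:[] B:[done] C:[] D:[resp]
After 6 (process(A)): A:[] B:[done] C:[] D:[resp]
After 7 (send(from=C, to=B, msg='pong')): A:[] B:[done,pong] C:[] D:[resp]
After 8 (send(from=C, to=D, msg='data')): A:[] B:[done,pong] C:[] D:[resp,data]
After 9 (send(from=C, to=B, msg='err')): A:[] B:[done,pong,err] C:[] D:[resp,data]

resp,data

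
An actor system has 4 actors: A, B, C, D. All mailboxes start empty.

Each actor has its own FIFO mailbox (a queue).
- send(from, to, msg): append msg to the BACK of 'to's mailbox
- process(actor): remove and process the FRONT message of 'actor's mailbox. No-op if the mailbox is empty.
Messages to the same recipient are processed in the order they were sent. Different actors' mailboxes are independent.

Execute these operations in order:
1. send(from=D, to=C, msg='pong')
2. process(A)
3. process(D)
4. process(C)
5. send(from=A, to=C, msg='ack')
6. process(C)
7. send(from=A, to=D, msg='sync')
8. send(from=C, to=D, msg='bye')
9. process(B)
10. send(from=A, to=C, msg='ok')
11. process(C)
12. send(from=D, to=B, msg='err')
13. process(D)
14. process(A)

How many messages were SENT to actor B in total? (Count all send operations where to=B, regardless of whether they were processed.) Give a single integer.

Answer: 1

Derivation:
After 1 (send(from=D, to=C, msg='pong')): A:[] B:[] C:[pong] D:[]
After 2 (process(A)): A:[] B:[] C:[pong] D:[]
After 3 (process(D)): A:[] B:[] C:[pong] D:[]
After 4 (process(C)): A:[] B:[] C:[] D:[]
After 5 (send(from=A, to=C, msg='ack')): A:[] B:[] C:[ack] D:[]
After 6 (process(C)): A:[] B:[] C:[] D:[]
After 7 (send(from=A, to=D, msg='sync')): A:[] B:[] C:[] D:[sync]
After 8 (send(from=C, to=D, msg='bye')): A:[] B:[] C:[] D:[sync,bye]
After 9 (process(B)): A:[] B:[] C:[] D:[sync,bye]
After 10 (send(from=A, to=C, msg='ok')): A:[] B:[] C:[ok] D:[sync,bye]
After 11 (process(C)): A:[] B:[] C:[] D:[sync,bye]
After 12 (send(from=D, to=B, msg='err')): A:[] B:[err] C:[] D:[sync,bye]
After 13 (process(D)): A:[] B:[err] C:[] D:[bye]
After 14 (process(A)): A:[] B:[err] C:[] D:[bye]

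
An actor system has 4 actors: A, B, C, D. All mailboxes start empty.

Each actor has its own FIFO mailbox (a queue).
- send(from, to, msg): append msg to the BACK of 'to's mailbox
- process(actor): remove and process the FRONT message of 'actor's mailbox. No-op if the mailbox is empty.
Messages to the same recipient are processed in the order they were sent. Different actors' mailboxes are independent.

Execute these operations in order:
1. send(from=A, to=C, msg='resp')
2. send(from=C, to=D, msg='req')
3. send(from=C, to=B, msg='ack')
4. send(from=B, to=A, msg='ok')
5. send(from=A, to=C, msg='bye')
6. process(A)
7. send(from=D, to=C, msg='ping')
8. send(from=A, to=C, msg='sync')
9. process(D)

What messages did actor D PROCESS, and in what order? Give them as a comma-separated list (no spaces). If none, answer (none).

After 1 (send(from=A, to=C, msg='resp')): A:[] B:[] C:[resp] D:[]
After 2 (send(from=C, to=D, msg='req')): A:[] B:[] C:[resp] D:[req]
After 3 (send(from=C, to=B, msg='ack')): A:[] B:[ack] C:[resp] D:[req]
After 4 (send(from=B, to=A, msg='ok')): A:[ok] B:[ack] C:[resp] D:[req]
After 5 (send(from=A, to=C, msg='bye')): A:[ok] B:[ack] C:[resp,bye] D:[req]
After 6 (process(A)): A:[] B:[ack] C:[resp,bye] D:[req]
After 7 (send(from=D, to=C, msg='ping')): A:[] B:[ack] C:[resp,bye,ping] D:[req]
After 8 (send(from=A, to=C, msg='sync')): A:[] B:[ack] C:[resp,bye,ping,sync] D:[req]
After 9 (process(D)): A:[] B:[ack] C:[resp,bye,ping,sync] D:[]

Answer: req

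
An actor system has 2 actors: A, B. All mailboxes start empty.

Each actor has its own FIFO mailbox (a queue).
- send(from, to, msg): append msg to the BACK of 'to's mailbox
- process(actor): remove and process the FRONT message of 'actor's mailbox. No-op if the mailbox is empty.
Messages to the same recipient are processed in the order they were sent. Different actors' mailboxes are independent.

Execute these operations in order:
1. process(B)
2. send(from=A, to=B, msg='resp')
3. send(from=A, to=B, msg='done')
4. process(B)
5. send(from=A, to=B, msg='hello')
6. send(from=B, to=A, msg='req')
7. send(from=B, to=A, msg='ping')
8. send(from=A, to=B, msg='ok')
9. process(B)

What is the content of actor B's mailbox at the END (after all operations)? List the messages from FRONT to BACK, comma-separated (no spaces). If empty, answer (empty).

Answer: hello,ok

Derivation:
After 1 (process(B)): A:[] B:[]
After 2 (send(from=A, to=B, msg='resp')): A:[] B:[resp]
After 3 (send(from=A, to=B, msg='done')): A:[] B:[resp,done]
After 4 (process(B)): A:[] B:[done]
After 5 (send(from=A, to=B, msg='hello')): A:[] B:[done,hello]
After 6 (send(from=B, to=A, msg='req')): A:[req] B:[done,hello]
After 7 (send(from=B, to=A, msg='ping')): A:[req,ping] B:[done,hello]
After 8 (send(from=A, to=B, msg='ok')): A:[req,ping] B:[done,hello,ok]
After 9 (process(B)): A:[req,ping] B:[hello,ok]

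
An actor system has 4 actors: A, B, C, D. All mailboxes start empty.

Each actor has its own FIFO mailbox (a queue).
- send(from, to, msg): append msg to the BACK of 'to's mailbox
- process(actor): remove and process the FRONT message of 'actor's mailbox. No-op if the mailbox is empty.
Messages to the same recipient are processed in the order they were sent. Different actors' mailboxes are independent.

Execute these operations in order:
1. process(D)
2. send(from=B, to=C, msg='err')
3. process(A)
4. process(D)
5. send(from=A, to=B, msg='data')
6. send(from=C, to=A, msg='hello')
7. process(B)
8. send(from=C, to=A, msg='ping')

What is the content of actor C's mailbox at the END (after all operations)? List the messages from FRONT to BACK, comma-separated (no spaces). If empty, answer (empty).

After 1 (process(D)): A:[] B:[] C:[] D:[]
After 2 (send(from=B, to=C, msg='err')): A:[] B:[] C:[err] D:[]
After 3 (process(A)): A:[] B:[] C:[err] D:[]
After 4 (process(D)): A:[] B:[] C:[err] D:[]
After 5 (send(from=A, to=B, msg='data')): A:[] B:[data] C:[err] D:[]
After 6 (send(from=C, to=A, msg='hello')): A:[hello] B:[data] C:[err] D:[]
After 7 (process(B)): A:[hello] B:[] C:[err] D:[]
After 8 (send(from=C, to=A, msg='ping')): A:[hello,ping] B:[] C:[err] D:[]

Answer: err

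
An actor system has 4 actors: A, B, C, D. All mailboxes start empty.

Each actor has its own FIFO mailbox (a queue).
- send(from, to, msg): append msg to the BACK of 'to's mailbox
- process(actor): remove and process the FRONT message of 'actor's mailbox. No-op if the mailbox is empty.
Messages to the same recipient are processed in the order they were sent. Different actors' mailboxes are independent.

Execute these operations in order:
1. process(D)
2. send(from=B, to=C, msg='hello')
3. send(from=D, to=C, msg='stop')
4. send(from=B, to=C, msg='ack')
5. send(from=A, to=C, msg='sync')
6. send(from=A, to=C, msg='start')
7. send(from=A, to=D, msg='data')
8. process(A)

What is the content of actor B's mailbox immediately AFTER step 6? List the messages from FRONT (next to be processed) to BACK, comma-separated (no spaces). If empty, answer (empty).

After 1 (process(D)): A:[] B:[] C:[] D:[]
After 2 (send(from=B, to=C, msg='hello')): A:[] B:[] C:[hello] D:[]
After 3 (send(from=D, to=C, msg='stop')): A:[] B:[] C:[hello,stop] D:[]
After 4 (send(from=B, to=C, msg='ack')): A:[] B:[] C:[hello,stop,ack] D:[]
After 5 (send(from=A, to=C, msg='sync')): A:[] B:[] C:[hello,stop,ack,sync] D:[]
After 6 (send(from=A, to=C, msg='start')): A:[] B:[] C:[hello,stop,ack,sync,start] D:[]

(empty)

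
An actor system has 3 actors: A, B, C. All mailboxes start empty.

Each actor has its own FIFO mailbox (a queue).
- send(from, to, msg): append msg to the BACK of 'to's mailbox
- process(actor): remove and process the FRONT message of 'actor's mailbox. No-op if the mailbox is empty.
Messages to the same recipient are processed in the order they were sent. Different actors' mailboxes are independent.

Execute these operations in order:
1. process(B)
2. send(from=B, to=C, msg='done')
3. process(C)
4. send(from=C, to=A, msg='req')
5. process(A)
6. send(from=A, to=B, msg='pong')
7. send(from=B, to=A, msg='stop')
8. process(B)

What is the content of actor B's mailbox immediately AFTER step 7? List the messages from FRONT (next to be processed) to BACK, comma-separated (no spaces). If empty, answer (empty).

After 1 (process(B)): A:[] B:[] C:[]
After 2 (send(from=B, to=C, msg='done')): A:[] B:[] C:[done]
After 3 (process(C)): A:[] B:[] C:[]
After 4 (send(from=C, to=A, msg='req')): A:[req] B:[] C:[]
After 5 (process(A)): A:[] B:[] C:[]
After 6 (send(from=A, to=B, msg='pong')): A:[] B:[pong] C:[]
After 7 (send(from=B, to=A, msg='stop')): A:[stop] B:[pong] C:[]

pong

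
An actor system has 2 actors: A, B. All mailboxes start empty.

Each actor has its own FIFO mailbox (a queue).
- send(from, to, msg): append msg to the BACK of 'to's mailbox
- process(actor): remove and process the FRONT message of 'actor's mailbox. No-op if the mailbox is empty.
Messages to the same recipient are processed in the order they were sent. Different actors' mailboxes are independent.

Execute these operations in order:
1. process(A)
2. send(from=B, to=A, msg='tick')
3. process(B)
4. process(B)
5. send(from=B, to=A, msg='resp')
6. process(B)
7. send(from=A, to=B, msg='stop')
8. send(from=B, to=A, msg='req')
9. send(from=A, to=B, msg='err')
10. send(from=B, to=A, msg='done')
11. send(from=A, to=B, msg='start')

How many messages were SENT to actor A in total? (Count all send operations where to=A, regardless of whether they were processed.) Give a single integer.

Answer: 4

Derivation:
After 1 (process(A)): A:[] B:[]
After 2 (send(from=B, to=A, msg='tick')): A:[tick] B:[]
After 3 (process(B)): A:[tick] B:[]
After 4 (process(B)): A:[tick] B:[]
After 5 (send(from=B, to=A, msg='resp')): A:[tick,resp] B:[]
After 6 (process(B)): A:[tick,resp] B:[]
After 7 (send(from=A, to=B, msg='stop')): A:[tick,resp] B:[stop]
After 8 (send(from=B, to=A, msg='req')): A:[tick,resp,req] B:[stop]
After 9 (send(from=A, to=B, msg='err')): A:[tick,resp,req] B:[stop,err]
After 10 (send(from=B, to=A, msg='done')): A:[tick,resp,req,done] B:[stop,err]
After 11 (send(from=A, to=B, msg='start')): A:[tick,resp,req,done] B:[stop,err,start]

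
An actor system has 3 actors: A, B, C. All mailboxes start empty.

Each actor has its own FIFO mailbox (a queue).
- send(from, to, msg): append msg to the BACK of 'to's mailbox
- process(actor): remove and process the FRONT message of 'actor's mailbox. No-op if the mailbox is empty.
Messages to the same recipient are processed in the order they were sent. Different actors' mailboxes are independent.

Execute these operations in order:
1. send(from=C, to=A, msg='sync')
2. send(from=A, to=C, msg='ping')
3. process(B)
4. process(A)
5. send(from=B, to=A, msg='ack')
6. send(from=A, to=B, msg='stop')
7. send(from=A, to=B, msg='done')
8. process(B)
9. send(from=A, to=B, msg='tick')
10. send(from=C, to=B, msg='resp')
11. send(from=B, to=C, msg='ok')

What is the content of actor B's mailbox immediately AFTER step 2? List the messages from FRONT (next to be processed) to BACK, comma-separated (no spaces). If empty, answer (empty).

After 1 (send(from=C, to=A, msg='sync')): A:[sync] B:[] C:[]
After 2 (send(from=A, to=C, msg='ping')): A:[sync] B:[] C:[ping]

(empty)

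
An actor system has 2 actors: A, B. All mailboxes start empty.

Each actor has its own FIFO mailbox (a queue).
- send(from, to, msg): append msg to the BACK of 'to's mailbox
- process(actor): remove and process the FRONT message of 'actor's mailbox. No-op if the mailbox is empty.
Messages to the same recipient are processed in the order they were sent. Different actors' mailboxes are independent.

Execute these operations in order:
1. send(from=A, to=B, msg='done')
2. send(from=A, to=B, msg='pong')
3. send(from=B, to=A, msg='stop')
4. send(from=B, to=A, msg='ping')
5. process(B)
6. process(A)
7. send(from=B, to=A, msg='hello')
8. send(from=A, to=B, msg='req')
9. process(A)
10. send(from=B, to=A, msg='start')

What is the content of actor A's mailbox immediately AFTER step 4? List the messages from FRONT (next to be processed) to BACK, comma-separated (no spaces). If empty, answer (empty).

After 1 (send(from=A, to=B, msg='done')): A:[] B:[done]
After 2 (send(from=A, to=B, msg='pong')): A:[] B:[done,pong]
After 3 (send(from=B, to=A, msg='stop')): A:[stop] B:[done,pong]
After 4 (send(from=B, to=A, msg='ping')): A:[stop,ping] B:[done,pong]

stop,ping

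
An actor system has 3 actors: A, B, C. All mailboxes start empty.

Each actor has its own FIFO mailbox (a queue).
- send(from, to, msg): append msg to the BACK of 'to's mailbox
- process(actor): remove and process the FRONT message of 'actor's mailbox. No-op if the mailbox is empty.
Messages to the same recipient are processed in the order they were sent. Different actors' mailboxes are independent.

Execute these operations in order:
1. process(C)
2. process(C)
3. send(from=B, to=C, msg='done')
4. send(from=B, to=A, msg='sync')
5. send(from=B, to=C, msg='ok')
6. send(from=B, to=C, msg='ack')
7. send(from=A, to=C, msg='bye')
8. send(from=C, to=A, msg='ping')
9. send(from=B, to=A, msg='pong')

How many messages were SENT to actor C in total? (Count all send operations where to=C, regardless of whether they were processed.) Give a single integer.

Answer: 4

Derivation:
After 1 (process(C)): A:[] B:[] C:[]
After 2 (process(C)): A:[] B:[] C:[]
After 3 (send(from=B, to=C, msg='done')): A:[] B:[] C:[done]
After 4 (send(from=B, to=A, msg='sync')): A:[sync] B:[] C:[done]
After 5 (send(from=B, to=C, msg='ok')): A:[sync] B:[] C:[done,ok]
After 6 (send(from=B, to=C, msg='ack')): A:[sync] B:[] C:[done,ok,ack]
After 7 (send(from=A, to=C, msg='bye')): A:[sync] B:[] C:[done,ok,ack,bye]
After 8 (send(from=C, to=A, msg='ping')): A:[sync,ping] B:[] C:[done,ok,ack,bye]
After 9 (send(from=B, to=A, msg='pong')): A:[sync,ping,pong] B:[] C:[done,ok,ack,bye]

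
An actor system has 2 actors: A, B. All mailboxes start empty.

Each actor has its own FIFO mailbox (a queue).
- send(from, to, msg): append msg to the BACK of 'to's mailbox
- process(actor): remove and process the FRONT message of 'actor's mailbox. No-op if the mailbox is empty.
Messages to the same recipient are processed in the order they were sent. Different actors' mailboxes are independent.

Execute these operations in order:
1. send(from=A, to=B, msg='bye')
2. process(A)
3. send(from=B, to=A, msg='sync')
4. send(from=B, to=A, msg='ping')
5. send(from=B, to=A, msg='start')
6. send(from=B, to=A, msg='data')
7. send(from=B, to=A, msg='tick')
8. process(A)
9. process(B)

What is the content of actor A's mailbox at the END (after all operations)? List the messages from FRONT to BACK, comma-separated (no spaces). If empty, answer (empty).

After 1 (send(from=A, to=B, msg='bye')): A:[] B:[bye]
After 2 (process(A)): A:[] B:[bye]
After 3 (send(from=B, to=A, msg='sync')): A:[sync] B:[bye]
After 4 (send(from=B, to=A, msg='ping')): A:[sync,ping] B:[bye]
After 5 (send(from=B, to=A, msg='start')): A:[sync,ping,start] B:[bye]
After 6 (send(from=B, to=A, msg='data')): A:[sync,ping,start,data] B:[bye]
After 7 (send(from=B, to=A, msg='tick')): A:[sync,ping,start,data,tick] B:[bye]
After 8 (process(A)): A:[ping,start,data,tick] B:[bye]
After 9 (process(B)): A:[ping,start,data,tick] B:[]

Answer: ping,start,data,tick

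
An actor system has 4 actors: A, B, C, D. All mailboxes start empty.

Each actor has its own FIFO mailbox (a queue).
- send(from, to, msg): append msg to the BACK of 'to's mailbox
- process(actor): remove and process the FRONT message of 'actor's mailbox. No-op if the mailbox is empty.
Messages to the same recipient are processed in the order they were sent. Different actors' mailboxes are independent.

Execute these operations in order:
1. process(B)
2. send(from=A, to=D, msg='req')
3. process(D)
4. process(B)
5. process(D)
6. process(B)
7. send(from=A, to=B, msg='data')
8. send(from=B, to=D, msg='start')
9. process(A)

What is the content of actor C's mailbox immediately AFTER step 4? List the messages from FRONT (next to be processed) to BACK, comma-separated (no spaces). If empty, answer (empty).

After 1 (process(B)): A:[] B:[] C:[] D:[]
After 2 (send(from=A, to=D, msg='req')): A:[] B:[] C:[] D:[req]
After 3 (process(D)): A:[] B:[] C:[] D:[]
After 4 (process(B)): A:[] B:[] C:[] D:[]

(empty)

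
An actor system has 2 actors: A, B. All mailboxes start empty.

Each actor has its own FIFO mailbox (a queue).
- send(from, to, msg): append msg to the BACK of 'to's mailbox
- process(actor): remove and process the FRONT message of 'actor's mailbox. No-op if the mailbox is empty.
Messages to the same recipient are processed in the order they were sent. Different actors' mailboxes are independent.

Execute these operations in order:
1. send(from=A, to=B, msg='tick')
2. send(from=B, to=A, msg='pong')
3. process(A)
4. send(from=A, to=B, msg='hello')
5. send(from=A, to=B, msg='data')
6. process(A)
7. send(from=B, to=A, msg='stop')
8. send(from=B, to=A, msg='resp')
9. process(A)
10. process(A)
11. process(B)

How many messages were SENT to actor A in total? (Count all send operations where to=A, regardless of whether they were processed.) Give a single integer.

Answer: 3

Derivation:
After 1 (send(from=A, to=B, msg='tick')): A:[] B:[tick]
After 2 (send(from=B, to=A, msg='pong')): A:[pong] B:[tick]
After 3 (process(A)): A:[] B:[tick]
After 4 (send(from=A, to=B, msg='hello')): A:[] B:[tick,hello]
After 5 (send(from=A, to=B, msg='data')): A:[] B:[tick,hello,data]
After 6 (process(A)): A:[] B:[tick,hello,data]
After 7 (send(from=B, to=A, msg='stop')): A:[stop] B:[tick,hello,data]
After 8 (send(from=B, to=A, msg='resp')): A:[stop,resp] B:[tick,hello,data]
After 9 (process(A)): A:[resp] B:[tick,hello,data]
After 10 (process(A)): A:[] B:[tick,hello,data]
After 11 (process(B)): A:[] B:[hello,data]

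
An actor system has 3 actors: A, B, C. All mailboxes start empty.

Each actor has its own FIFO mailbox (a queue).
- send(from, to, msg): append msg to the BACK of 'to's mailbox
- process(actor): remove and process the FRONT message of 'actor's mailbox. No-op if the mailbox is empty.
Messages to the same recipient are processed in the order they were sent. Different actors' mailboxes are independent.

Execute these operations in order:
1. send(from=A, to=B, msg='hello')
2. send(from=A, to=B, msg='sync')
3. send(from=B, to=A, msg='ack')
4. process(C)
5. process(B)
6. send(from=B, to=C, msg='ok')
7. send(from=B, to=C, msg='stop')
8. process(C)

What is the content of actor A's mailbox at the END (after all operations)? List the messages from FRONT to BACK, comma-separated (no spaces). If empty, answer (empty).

After 1 (send(from=A, to=B, msg='hello')): A:[] B:[hello] C:[]
After 2 (send(from=A, to=B, msg='sync')): A:[] B:[hello,sync] C:[]
After 3 (send(from=B, to=A, msg='ack')): A:[ack] B:[hello,sync] C:[]
After 4 (process(C)): A:[ack] B:[hello,sync] C:[]
After 5 (process(B)): A:[ack] B:[sync] C:[]
After 6 (send(from=B, to=C, msg='ok')): A:[ack] B:[sync] C:[ok]
After 7 (send(from=B, to=C, msg='stop')): A:[ack] B:[sync] C:[ok,stop]
After 8 (process(C)): A:[ack] B:[sync] C:[stop]

Answer: ack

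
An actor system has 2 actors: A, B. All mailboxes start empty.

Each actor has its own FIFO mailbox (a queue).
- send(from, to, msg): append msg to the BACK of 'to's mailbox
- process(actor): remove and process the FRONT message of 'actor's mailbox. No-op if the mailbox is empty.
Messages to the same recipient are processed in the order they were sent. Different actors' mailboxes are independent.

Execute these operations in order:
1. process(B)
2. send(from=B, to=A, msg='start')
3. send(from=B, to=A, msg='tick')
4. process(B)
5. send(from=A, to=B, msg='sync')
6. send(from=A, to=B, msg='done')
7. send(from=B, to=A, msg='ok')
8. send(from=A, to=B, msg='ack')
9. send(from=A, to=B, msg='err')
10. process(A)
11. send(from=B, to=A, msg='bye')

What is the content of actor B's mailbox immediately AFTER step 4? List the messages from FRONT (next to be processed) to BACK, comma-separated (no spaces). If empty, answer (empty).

After 1 (process(B)): A:[] B:[]
After 2 (send(from=B, to=A, msg='start')): A:[start] B:[]
After 3 (send(from=B, to=A, msg='tick')): A:[start,tick] B:[]
After 4 (process(B)): A:[start,tick] B:[]

(empty)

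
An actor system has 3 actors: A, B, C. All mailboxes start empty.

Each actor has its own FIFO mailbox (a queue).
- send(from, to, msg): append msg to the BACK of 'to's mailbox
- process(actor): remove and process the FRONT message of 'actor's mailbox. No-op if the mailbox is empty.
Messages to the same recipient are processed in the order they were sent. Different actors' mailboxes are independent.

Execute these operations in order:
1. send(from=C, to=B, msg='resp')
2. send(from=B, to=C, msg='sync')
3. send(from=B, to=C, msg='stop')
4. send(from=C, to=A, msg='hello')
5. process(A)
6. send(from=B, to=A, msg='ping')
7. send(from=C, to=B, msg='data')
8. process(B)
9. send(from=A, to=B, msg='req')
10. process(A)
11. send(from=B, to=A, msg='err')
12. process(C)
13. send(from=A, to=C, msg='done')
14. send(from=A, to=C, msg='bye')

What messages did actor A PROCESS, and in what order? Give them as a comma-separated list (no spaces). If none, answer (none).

After 1 (send(from=C, to=B, msg='resp')): A:[] B:[resp] C:[]
After 2 (send(from=B, to=C, msg='sync')): A:[] B:[resp] C:[sync]
After 3 (send(from=B, to=C, msg='stop')): A:[] B:[resp] C:[sync,stop]
After 4 (send(from=C, to=A, msg='hello')): A:[hello] B:[resp] C:[sync,stop]
After 5 (process(A)): A:[] B:[resp] C:[sync,stop]
After 6 (send(from=B, to=A, msg='ping')): A:[ping] B:[resp] C:[sync,stop]
After 7 (send(from=C, to=B, msg='data')): A:[ping] B:[resp,data] C:[sync,stop]
After 8 (process(B)): A:[ping] B:[data] C:[sync,stop]
After 9 (send(from=A, to=B, msg='req')): A:[ping] B:[data,req] C:[sync,stop]
After 10 (process(A)): A:[] B:[data,req] C:[sync,stop]
After 11 (send(from=B, to=A, msg='err')): A:[err] B:[data,req] C:[sync,stop]
After 12 (process(C)): A:[err] B:[data,req] C:[stop]
After 13 (send(from=A, to=C, msg='done')): A:[err] B:[data,req] C:[stop,done]
After 14 (send(from=A, to=C, msg='bye')): A:[err] B:[data,req] C:[stop,done,bye]

Answer: hello,ping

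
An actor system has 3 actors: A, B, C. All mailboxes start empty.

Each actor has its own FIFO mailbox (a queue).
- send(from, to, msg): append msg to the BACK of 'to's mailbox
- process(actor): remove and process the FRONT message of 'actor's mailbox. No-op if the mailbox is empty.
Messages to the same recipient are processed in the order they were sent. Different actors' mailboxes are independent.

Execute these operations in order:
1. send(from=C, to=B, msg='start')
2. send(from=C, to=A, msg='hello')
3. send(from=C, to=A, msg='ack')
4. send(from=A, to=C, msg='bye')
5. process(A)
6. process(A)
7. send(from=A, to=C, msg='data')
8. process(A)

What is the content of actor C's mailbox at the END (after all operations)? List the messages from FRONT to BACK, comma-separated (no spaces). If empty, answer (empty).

After 1 (send(from=C, to=B, msg='start')): A:[] B:[start] C:[]
After 2 (send(from=C, to=A, msg='hello')): A:[hello] B:[start] C:[]
After 3 (send(from=C, to=A, msg='ack')): A:[hello,ack] B:[start] C:[]
After 4 (send(from=A, to=C, msg='bye')): A:[hello,ack] B:[start] C:[bye]
After 5 (process(A)): A:[ack] B:[start] C:[bye]
After 6 (process(A)): A:[] B:[start] C:[bye]
After 7 (send(from=A, to=C, msg='data')): A:[] B:[start] C:[bye,data]
After 8 (process(A)): A:[] B:[start] C:[bye,data]

Answer: bye,data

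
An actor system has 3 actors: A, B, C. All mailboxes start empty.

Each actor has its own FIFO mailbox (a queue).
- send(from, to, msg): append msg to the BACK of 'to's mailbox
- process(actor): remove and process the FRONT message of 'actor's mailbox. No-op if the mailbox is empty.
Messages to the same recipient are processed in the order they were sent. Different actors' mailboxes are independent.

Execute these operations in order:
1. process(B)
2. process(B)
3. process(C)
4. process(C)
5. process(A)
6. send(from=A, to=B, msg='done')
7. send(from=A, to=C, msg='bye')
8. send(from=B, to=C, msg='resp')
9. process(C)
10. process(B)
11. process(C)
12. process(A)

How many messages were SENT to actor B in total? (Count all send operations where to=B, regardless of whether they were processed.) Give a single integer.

After 1 (process(B)): A:[] B:[] C:[]
After 2 (process(B)): A:[] B:[] C:[]
After 3 (process(C)): A:[] B:[] C:[]
After 4 (process(C)): A:[] B:[] C:[]
After 5 (process(A)): A:[] B:[] C:[]
After 6 (send(from=A, to=B, msg='done')): A:[] B:[done] C:[]
After 7 (send(from=A, to=C, msg='bye')): A:[] B:[done] C:[bye]
After 8 (send(from=B, to=C, msg='resp')): A:[] B:[done] C:[bye,resp]
After 9 (process(C)): A:[] B:[done] C:[resp]
After 10 (process(B)): A:[] B:[] C:[resp]
After 11 (process(C)): A:[] B:[] C:[]
After 12 (process(A)): A:[] B:[] C:[]

Answer: 1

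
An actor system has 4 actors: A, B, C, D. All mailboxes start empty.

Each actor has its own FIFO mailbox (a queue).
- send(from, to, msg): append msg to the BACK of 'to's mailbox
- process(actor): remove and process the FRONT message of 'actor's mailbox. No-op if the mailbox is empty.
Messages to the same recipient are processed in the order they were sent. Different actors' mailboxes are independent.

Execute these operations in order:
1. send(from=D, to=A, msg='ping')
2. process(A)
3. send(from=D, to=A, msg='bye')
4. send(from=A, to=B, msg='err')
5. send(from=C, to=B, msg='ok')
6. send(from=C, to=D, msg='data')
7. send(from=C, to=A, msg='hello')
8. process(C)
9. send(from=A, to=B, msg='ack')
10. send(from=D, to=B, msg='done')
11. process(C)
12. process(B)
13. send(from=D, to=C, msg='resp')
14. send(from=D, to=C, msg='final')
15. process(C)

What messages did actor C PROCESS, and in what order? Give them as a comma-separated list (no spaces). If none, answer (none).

Answer: resp

Derivation:
After 1 (send(from=D, to=A, msg='ping')): A:[ping] B:[] C:[] D:[]
After 2 (process(A)): A:[] B:[] C:[] D:[]
After 3 (send(from=D, to=A, msg='bye')): A:[bye] B:[] C:[] D:[]
After 4 (send(from=A, to=B, msg='err')): A:[bye] B:[err] C:[] D:[]
After 5 (send(from=C, to=B, msg='ok')): A:[bye] B:[err,ok] C:[] D:[]
After 6 (send(from=C, to=D, msg='data')): A:[bye] B:[err,ok] C:[] D:[data]
After 7 (send(from=C, to=A, msg='hello')): A:[bye,hello] B:[err,ok] C:[] D:[data]
After 8 (process(C)): A:[bye,hello] B:[err,ok] C:[] D:[data]
After 9 (send(from=A, to=B, msg='ack')): A:[bye,hello] B:[err,ok,ack] C:[] D:[data]
After 10 (send(from=D, to=B, msg='done')): A:[bye,hello] B:[err,ok,ack,done] C:[] D:[data]
After 11 (process(C)): A:[bye,hello] B:[err,ok,ack,done] C:[] D:[data]
After 12 (process(B)): A:[bye,hello] B:[ok,ack,done] C:[] D:[data]
After 13 (send(from=D, to=C, msg='resp')): A:[bye,hello] B:[ok,ack,done] C:[resp] D:[data]
After 14 (send(from=D, to=C, msg='final')): A:[bye,hello] B:[ok,ack,done] C:[resp,final] D:[data]
After 15 (process(C)): A:[bye,hello] B:[ok,ack,done] C:[final] D:[data]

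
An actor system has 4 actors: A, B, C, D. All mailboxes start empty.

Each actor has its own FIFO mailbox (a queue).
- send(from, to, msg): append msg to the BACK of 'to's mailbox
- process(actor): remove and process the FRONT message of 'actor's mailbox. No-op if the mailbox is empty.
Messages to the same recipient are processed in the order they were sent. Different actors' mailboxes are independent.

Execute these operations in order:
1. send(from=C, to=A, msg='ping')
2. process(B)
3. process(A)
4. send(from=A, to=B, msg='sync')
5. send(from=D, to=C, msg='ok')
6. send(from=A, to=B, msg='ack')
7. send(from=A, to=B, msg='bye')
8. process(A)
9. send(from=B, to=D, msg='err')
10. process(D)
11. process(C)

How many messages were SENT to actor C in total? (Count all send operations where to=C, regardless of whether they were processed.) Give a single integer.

Answer: 1

Derivation:
After 1 (send(from=C, to=A, msg='ping')): A:[ping] B:[] C:[] D:[]
After 2 (process(B)): A:[ping] B:[] C:[] D:[]
After 3 (process(A)): A:[] B:[] C:[] D:[]
After 4 (send(from=A, to=B, msg='sync')): A:[] B:[sync] C:[] D:[]
After 5 (send(from=D, to=C, msg='ok')): A:[] B:[sync] C:[ok] D:[]
After 6 (send(from=A, to=B, msg='ack')): A:[] B:[sync,ack] C:[ok] D:[]
After 7 (send(from=A, to=B, msg='bye')): A:[] B:[sync,ack,bye] C:[ok] D:[]
After 8 (process(A)): A:[] B:[sync,ack,bye] C:[ok] D:[]
After 9 (send(from=B, to=D, msg='err')): A:[] B:[sync,ack,bye] C:[ok] D:[err]
After 10 (process(D)): A:[] B:[sync,ack,bye] C:[ok] D:[]
After 11 (process(C)): A:[] B:[sync,ack,bye] C:[] D:[]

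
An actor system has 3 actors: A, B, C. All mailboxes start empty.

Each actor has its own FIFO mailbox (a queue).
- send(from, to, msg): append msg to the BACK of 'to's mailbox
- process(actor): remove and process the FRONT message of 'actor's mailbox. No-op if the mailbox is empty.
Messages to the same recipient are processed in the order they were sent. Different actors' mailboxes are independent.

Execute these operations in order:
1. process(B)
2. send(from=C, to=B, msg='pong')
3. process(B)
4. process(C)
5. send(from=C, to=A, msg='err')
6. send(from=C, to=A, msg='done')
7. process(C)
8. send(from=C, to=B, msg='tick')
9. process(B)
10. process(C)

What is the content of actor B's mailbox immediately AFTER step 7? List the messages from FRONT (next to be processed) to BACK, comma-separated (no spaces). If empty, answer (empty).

After 1 (process(B)): A:[] B:[] C:[]
After 2 (send(from=C, to=B, msg='pong')): A:[] B:[pong] C:[]
After 3 (process(B)): A:[] B:[] C:[]
After 4 (process(C)): A:[] B:[] C:[]
After 5 (send(from=C, to=A, msg='err')): A:[err] B:[] C:[]
After 6 (send(from=C, to=A, msg='done')): A:[err,done] B:[] C:[]
After 7 (process(C)): A:[err,done] B:[] C:[]

(empty)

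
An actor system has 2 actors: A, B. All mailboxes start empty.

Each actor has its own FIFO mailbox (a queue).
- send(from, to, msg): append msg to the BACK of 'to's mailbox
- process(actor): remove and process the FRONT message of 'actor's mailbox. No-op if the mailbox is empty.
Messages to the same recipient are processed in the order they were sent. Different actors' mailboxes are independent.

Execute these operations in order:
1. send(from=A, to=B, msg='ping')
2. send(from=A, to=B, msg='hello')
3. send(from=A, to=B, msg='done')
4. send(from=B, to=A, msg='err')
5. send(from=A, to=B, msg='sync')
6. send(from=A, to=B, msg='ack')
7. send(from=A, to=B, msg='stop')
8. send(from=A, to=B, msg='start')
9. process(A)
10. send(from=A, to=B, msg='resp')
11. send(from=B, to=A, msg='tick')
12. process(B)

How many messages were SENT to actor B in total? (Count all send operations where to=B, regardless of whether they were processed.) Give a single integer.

Answer: 8

Derivation:
After 1 (send(from=A, to=B, msg='ping')): A:[] B:[ping]
After 2 (send(from=A, to=B, msg='hello')): A:[] B:[ping,hello]
After 3 (send(from=A, to=B, msg='done')): A:[] B:[ping,hello,done]
After 4 (send(from=B, to=A, msg='err')): A:[err] B:[ping,hello,done]
After 5 (send(from=A, to=B, msg='sync')): A:[err] B:[ping,hello,done,sync]
After 6 (send(from=A, to=B, msg='ack')): A:[err] B:[ping,hello,done,sync,ack]
After 7 (send(from=A, to=B, msg='stop')): A:[err] B:[ping,hello,done,sync,ack,stop]
After 8 (send(from=A, to=B, msg='start')): A:[err] B:[ping,hello,done,sync,ack,stop,start]
After 9 (process(A)): A:[] B:[ping,hello,done,sync,ack,stop,start]
After 10 (send(from=A, to=B, msg='resp')): A:[] B:[ping,hello,done,sync,ack,stop,start,resp]
After 11 (send(from=B, to=A, msg='tick')): A:[tick] B:[ping,hello,done,sync,ack,stop,start,resp]
After 12 (process(B)): A:[tick] B:[hello,done,sync,ack,stop,start,resp]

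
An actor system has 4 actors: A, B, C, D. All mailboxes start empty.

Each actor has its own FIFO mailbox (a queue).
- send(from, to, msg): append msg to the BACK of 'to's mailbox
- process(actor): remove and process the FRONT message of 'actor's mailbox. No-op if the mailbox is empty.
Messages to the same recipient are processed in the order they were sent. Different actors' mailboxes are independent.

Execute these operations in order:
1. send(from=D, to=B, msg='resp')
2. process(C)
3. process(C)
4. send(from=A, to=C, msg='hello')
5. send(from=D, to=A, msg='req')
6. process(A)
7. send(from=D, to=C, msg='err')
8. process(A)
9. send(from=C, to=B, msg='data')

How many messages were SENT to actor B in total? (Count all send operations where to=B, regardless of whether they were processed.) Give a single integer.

Answer: 2

Derivation:
After 1 (send(from=D, to=B, msg='resp')): A:[] B:[resp] C:[] D:[]
After 2 (process(C)): A:[] B:[resp] C:[] D:[]
After 3 (process(C)): A:[] B:[resp] C:[] D:[]
After 4 (send(from=A, to=C, msg='hello')): A:[] B:[resp] C:[hello] D:[]
After 5 (send(from=D, to=A, msg='req')): A:[req] B:[resp] C:[hello] D:[]
After 6 (process(A)): A:[] B:[resp] C:[hello] D:[]
After 7 (send(from=D, to=C, msg='err')): A:[] B:[resp] C:[hello,err] D:[]
After 8 (process(A)): A:[] B:[resp] C:[hello,err] D:[]
After 9 (send(from=C, to=B, msg='data')): A:[] B:[resp,data] C:[hello,err] D:[]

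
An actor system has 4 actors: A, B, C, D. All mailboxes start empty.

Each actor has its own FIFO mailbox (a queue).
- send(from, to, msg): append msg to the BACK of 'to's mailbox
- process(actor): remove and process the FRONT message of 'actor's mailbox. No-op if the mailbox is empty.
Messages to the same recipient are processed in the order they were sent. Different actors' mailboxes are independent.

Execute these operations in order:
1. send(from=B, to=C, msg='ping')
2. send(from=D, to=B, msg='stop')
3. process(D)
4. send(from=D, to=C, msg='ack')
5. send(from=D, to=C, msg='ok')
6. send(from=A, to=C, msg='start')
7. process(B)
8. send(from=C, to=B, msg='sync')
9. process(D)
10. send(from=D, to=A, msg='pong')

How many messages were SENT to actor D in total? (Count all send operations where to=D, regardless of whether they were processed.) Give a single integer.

After 1 (send(from=B, to=C, msg='ping')): A:[] B:[] C:[ping] D:[]
After 2 (send(from=D, to=B, msg='stop')): A:[] B:[stop] C:[ping] D:[]
After 3 (process(D)): A:[] B:[stop] C:[ping] D:[]
After 4 (send(from=D, to=C, msg='ack')): A:[] B:[stop] C:[ping,ack] D:[]
After 5 (send(from=D, to=C, msg='ok')): A:[] B:[stop] C:[ping,ack,ok] D:[]
After 6 (send(from=A, to=C, msg='start')): A:[] B:[stop] C:[ping,ack,ok,start] D:[]
After 7 (process(B)): A:[] B:[] C:[ping,ack,ok,start] D:[]
After 8 (send(from=C, to=B, msg='sync')): A:[] B:[sync] C:[ping,ack,ok,start] D:[]
After 9 (process(D)): A:[] B:[sync] C:[ping,ack,ok,start] D:[]
After 10 (send(from=D, to=A, msg='pong')): A:[pong] B:[sync] C:[ping,ack,ok,start] D:[]

Answer: 0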